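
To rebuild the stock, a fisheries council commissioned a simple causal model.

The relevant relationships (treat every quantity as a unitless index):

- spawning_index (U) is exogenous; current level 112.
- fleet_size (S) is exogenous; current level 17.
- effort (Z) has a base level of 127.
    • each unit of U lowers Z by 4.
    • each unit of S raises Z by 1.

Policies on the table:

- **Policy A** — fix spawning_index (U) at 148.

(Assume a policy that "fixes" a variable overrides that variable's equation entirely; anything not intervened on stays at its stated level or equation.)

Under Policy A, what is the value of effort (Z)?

-448

Policy A (U := 148):
  U = 148
  S = 17
  Z = 127 − 4·148 + 17 = -448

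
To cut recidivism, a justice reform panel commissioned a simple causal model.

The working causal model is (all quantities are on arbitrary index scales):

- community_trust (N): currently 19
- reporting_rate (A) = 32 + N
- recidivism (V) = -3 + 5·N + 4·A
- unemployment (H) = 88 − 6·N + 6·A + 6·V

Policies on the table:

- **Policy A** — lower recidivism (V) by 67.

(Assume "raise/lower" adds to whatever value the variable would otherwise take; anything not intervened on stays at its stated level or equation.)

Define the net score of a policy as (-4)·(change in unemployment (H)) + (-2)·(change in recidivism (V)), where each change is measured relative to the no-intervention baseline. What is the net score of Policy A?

1742

Baseline:
  N = 19
  A = 32 + 19 = 51
  V = -3 + 5·19 + 4·51 = 296
  H = 88 − 6·19 + 6·51 + 6·296 = 2056
Policy A (V − 67):
  N = 19
  A = 32 + 19 = 51
  V = -3 + 5·19 + 4·51 (−67 from intervention) = 229
  H = 88 − 6·19 + 6·51 + 6·229 = 1654
ΔH = 1654 − 2056 = -402; ΔV = 229 − 296 = -67
Score = (-4)·(-402) + (-2)·(-67) = 1742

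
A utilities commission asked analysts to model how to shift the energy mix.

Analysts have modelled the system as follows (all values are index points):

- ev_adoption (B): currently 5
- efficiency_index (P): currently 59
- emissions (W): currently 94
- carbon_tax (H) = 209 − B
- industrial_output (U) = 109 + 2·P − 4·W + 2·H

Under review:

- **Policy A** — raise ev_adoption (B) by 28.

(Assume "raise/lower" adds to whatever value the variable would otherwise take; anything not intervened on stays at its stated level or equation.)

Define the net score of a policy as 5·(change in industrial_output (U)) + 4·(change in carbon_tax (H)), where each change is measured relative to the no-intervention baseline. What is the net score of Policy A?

Baseline:
  B = 5
  P = 59
  W = 94
  H = 209 − 5 = 204
  U = 109 + 2·59 − 4·94 + 2·204 = 259
Policy A (B + 28):
  B = 5 + 28 = 33
  P = 59
  W = 94
  H = 209 − 33 = 176
  U = 109 + 2·59 − 4·94 + 2·176 = 203
ΔU = 203 − 259 = -56; ΔH = 176 − 204 = -28
Score = 5·(-56) + 4·(-28) = -392

-392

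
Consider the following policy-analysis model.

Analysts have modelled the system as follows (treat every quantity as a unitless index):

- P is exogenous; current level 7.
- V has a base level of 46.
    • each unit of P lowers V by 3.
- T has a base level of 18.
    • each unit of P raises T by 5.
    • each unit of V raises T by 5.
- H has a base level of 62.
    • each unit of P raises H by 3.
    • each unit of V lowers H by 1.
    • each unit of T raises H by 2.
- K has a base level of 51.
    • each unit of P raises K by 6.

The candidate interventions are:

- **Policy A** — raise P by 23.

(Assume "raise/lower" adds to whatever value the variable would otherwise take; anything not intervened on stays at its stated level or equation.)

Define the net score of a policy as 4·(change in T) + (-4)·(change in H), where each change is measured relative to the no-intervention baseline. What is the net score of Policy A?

Baseline:
  P = 7
  V = 46 − 3·7 = 25
  T = 18 + 5·7 + 5·25 = 178
  H = 62 + 3·7 − 25 + 2·178 = 414
Policy A (P + 23):
  P = 7 + 23 = 30
  V = 46 − 3·30 = -44
  T = 18 + 5·30 + 5·(-44) = -52
  H = 62 + 3·30 − (-44) + 2·(-52) = 92
ΔT = -52 − 178 = -230; ΔH = 92 − 414 = -322
Score = 4·(-230) + (-4)·(-322) = 368

368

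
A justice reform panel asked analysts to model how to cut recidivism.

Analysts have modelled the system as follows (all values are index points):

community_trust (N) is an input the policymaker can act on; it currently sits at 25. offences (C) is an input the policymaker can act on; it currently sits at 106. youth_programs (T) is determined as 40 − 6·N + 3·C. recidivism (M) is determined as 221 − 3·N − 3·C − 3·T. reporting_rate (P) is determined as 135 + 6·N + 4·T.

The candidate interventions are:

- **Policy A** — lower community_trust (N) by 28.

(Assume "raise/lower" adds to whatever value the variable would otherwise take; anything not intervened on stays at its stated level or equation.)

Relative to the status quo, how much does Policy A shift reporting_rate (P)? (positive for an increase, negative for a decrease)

504

Baseline:
  N = 25
  C = 106
  T = 40 − 6·25 + 3·106 = 208
  P = 135 + 6·25 + 4·208 = 1117
Policy A (N − 28):
  N = 25 − 28 = -3
  C = 106
  T = 40 − 6·(-3) + 3·106 = 376
  P = 135 + 6·(-3) + 4·376 = 1621
Change in P: 1621 − 1117 = 504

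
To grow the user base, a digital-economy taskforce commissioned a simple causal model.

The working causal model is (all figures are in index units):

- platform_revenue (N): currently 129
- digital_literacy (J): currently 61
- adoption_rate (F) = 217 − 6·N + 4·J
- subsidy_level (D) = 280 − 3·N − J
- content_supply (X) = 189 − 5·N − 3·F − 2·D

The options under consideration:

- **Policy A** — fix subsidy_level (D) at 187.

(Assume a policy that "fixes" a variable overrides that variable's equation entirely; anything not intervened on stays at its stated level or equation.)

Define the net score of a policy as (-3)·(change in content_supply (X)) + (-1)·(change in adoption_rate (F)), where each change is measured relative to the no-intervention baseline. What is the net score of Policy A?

2130

Baseline:
  N = 129
  J = 61
  F = 217 − 6·129 + 4·61 = -313
  D = 280 − 3·129 − 61 = -168
  X = 189 − 5·129 − 3·(-313) − 2·(-168) = 819
Policy A (D := 187):
  N = 129
  J = 61
  F = 217 − 6·129 + 4·61 = -313
  D = 187
  X = 189 − 5·129 − 3·(-313) − 2·187 = 109
ΔX = 109 − 819 = -710; ΔF = -313 − (-313) = 0
Score = (-3)·(-710) + (-1)·0 = 2130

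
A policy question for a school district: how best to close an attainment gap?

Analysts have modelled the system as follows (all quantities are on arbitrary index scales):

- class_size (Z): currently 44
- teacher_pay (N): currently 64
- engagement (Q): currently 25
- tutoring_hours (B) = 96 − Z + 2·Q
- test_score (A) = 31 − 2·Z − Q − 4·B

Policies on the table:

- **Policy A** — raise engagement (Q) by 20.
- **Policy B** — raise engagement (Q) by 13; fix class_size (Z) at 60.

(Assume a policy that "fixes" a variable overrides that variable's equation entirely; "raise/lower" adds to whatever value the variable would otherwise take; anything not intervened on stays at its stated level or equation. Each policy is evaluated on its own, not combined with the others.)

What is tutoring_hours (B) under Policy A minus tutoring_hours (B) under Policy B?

Policy A (Q + 20):
  Z = 44
  Q = 25 + 20 = 45
  B = 96 − 44 + 2·45 = 142
Policy B (Q + 13, Z := 60):
  Z = 60
  Q = 25 + 13 = 38
  B = 96 − 60 + 2·38 = 112
B: 142 − 112 = 30

30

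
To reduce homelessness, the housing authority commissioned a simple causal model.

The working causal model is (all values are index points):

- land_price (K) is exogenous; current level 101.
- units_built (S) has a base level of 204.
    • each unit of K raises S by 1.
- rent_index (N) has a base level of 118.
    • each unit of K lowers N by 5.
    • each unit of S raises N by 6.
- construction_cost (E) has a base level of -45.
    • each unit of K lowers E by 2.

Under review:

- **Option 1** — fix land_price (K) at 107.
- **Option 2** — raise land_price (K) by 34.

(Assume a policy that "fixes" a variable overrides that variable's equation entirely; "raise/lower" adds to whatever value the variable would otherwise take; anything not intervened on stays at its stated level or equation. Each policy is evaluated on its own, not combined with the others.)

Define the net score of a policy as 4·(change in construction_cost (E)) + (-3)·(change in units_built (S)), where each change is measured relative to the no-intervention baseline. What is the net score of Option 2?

-374

Baseline:
  K = 101
  S = 204 + 101 = 305
  E = -45 − 2·101 = -247
Option 2 (K + 34):
  K = 101 + 34 = 135
  S = 204 + 135 = 339
  E = -45 − 2·135 = -315
ΔE = -315 − (-247) = -68; ΔS = 339 − 305 = 34
Score = 4·(-68) + (-3)·34 = -374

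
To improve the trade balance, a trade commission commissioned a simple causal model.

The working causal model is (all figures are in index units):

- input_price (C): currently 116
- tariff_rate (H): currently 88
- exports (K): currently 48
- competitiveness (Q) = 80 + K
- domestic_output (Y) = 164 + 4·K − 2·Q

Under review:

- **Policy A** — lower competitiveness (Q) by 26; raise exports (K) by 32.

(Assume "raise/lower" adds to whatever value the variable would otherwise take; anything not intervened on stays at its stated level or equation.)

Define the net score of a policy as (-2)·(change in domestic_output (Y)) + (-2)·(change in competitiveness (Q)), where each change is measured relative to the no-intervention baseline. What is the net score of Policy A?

Baseline:
  K = 48
  Q = 80 + 48 = 128
  Y = 164 + 4·48 − 2·128 = 100
Policy A (Q − 26, K + 32):
  K = 48 + 32 = 80
  Q = 80 + 80 (−26 from intervention) = 134
  Y = 164 + 4·80 − 2·134 = 216
ΔY = 216 − 100 = 116; ΔQ = 134 − 128 = 6
Score = (-2)·116 + (-2)·6 = -244

-244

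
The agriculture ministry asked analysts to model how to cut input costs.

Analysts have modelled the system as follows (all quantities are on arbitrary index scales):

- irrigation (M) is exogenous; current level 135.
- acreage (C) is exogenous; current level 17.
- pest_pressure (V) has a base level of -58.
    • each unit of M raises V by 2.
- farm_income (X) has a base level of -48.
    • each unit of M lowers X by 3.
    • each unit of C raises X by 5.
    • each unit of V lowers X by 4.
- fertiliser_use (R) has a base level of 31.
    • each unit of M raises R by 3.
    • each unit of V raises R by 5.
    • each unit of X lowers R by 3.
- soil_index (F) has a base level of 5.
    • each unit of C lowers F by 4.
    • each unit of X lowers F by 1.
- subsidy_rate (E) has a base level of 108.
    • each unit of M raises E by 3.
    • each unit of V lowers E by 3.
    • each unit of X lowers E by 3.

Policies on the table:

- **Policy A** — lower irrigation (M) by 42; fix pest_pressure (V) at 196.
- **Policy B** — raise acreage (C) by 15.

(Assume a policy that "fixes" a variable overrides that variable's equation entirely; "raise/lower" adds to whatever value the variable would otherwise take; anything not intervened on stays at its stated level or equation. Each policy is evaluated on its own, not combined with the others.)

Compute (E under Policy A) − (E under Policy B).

Policy A (M − 42, V := 196):
  M = 135 − 42 = 93
  C = 17
  V = 196
  X = -48 − 3·93 + 5·17 − 4·196 = -1026
  E = 108 + 3·93 − 3·196 − 3·(-1026) = 2877
Policy B (C + 15):
  M = 135
  C = 17 + 15 = 32
  V = -58 + 2·135 = 212
  X = -48 − 3·135 + 5·32 − 4·212 = -1141
  E = 108 + 3·135 − 3·212 − 3·(-1141) = 3300
E: 2877 − 3300 = -423

-423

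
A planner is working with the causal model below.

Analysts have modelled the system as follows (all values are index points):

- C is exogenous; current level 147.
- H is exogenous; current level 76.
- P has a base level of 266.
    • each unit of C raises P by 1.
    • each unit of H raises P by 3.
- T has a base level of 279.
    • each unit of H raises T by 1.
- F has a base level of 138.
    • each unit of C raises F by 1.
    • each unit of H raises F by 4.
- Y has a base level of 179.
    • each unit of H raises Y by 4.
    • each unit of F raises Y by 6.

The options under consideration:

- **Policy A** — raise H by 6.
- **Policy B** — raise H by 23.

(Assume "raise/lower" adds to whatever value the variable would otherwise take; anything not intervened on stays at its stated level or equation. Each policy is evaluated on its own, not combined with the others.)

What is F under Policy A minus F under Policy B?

Policy A (H + 6):
  C = 147
  H = 76 + 6 = 82
  F = 138 + 147 + 4·82 = 613
Policy B (H + 23):
  C = 147
  H = 76 + 23 = 99
  F = 138 + 147 + 4·99 = 681
F: 613 − 681 = -68

-68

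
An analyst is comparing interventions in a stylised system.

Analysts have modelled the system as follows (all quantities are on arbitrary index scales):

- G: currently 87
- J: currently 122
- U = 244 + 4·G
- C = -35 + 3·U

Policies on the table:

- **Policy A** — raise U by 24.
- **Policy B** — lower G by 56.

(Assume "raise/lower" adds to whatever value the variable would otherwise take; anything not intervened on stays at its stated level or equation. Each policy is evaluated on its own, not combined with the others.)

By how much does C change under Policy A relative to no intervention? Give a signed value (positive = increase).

72

Baseline:
  G = 87
  U = 244 + 4·87 = 592
  C = -35 + 3·592 = 1741
Policy A (U + 24):
  G = 87
  U = 244 + 4·87 (+24 from intervention) = 616
  C = -35 + 3·616 = 1813
Change in C: 1813 − 1741 = 72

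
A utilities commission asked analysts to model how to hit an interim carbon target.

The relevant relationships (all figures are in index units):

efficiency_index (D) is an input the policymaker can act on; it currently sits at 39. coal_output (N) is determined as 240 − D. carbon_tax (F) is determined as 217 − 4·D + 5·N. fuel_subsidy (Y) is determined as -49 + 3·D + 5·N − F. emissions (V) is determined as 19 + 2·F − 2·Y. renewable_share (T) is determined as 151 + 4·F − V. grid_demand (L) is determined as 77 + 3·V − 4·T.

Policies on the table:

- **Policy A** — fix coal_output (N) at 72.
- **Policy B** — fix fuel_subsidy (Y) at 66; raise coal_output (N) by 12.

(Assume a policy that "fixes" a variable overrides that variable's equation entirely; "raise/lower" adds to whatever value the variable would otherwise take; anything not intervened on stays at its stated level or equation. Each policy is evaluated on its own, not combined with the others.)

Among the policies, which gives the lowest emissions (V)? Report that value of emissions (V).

847

Policy A (N := 72):
  D = 39
  N = 72
  F = 217 − 4·39 + 5·72 = 421
  Y = -49 + 3·39 + 5·72 − 421 = 7
  V = 19 + 2·421 − 2·7 = 847
Policy B (Y := 66, N + 12):
  D = 39
  N = 240 − 39 (+12 from intervention) = 213
  F = 217 − 4·39 + 5·213 = 1126
  Y = 66
  V = 19 + 2·1126 − 2·66 = 2139
Comparing — Policy A: V=847, Policy B: V=2139. Lowest is 847 (Policy A).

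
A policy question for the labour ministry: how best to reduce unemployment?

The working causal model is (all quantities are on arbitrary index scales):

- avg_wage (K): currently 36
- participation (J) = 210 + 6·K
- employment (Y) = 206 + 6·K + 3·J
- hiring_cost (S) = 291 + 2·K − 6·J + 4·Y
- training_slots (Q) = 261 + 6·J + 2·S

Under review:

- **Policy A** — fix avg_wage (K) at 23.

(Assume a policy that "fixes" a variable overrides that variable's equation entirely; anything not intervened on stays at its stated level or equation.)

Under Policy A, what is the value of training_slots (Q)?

9951

Policy A (K := 23):
  K = 23
  J = 210 + 6·23 = 348
  Y = 206 + 6·23 + 3·348 = 1388
  S = 291 + 2·23 − 6·348 + 4·1388 = 3801
  Q = 261 + 6·348 + 2·3801 = 9951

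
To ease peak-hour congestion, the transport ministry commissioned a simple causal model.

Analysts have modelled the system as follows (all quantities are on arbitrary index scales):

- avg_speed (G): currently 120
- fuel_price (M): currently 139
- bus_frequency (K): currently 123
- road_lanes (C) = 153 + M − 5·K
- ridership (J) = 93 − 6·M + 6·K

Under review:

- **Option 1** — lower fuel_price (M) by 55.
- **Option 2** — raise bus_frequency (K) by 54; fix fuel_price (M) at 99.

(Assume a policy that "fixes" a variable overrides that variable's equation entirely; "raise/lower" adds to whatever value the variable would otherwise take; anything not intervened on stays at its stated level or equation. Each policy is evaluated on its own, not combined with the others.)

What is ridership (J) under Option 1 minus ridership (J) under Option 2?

-234

Option 1 (M − 55):
  M = 139 − 55 = 84
  K = 123
  J = 93 − 6·84 + 6·123 = 327
Option 2 (K + 54, M := 99):
  M = 99
  K = 123 + 54 = 177
  J = 93 − 6·99 + 6·177 = 561
J: 327 − 561 = -234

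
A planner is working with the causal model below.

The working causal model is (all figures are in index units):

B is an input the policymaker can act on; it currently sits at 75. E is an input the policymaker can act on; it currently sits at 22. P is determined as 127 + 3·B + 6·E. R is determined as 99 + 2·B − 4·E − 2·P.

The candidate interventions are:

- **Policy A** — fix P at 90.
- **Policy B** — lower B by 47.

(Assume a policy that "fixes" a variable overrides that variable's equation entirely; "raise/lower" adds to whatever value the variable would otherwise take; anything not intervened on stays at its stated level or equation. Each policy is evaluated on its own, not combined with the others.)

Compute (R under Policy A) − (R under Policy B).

600

Policy A (P := 90):
  B = 75
  E = 22
  P = 90
  R = 99 + 2·75 − 4·22 − 2·90 = -19
Policy B (B − 47):
  B = 75 − 47 = 28
  E = 22
  P = 127 + 3·28 + 6·22 = 343
  R = 99 + 2·28 − 4·22 − 2·343 = -619
R: -19 − (-619) = 600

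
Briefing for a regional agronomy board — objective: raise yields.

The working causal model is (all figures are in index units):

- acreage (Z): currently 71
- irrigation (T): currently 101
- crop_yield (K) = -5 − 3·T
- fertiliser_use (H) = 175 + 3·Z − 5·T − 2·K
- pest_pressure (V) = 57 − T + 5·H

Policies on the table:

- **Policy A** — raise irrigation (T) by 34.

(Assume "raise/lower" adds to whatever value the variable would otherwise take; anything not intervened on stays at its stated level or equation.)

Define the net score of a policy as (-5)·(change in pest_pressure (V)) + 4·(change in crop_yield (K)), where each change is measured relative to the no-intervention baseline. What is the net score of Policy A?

-1088

Baseline:
  Z = 71
  T = 101
  K = -5 − 3·101 = -308
  H = 175 + 3·71 − 5·101 − 2·(-308) = 499
  V = 57 − 101 + 5·499 = 2451
Policy A (T + 34):
  Z = 71
  T = 101 + 34 = 135
  K = -5 − 3·135 = -410
  H = 175 + 3·71 − 5·135 − 2·(-410) = 533
  V = 57 − 135 + 5·533 = 2587
ΔV = 2587 − 2451 = 136; ΔK = -410 − (-308) = -102
Score = (-5)·136 + 4·(-102) = -1088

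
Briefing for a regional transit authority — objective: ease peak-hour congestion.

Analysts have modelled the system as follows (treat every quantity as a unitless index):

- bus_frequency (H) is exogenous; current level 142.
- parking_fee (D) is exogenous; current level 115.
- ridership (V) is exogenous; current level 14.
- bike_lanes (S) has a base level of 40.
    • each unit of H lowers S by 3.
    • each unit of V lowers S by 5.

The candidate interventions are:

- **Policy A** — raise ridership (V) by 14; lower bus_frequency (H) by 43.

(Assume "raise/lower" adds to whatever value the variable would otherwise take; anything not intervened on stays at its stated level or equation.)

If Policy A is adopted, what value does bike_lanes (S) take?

-397

Policy A (V + 14, H − 43):
  H = 142 − 43 = 99
  V = 14 + 14 = 28
  S = 40 − 3·99 − 5·28 = -397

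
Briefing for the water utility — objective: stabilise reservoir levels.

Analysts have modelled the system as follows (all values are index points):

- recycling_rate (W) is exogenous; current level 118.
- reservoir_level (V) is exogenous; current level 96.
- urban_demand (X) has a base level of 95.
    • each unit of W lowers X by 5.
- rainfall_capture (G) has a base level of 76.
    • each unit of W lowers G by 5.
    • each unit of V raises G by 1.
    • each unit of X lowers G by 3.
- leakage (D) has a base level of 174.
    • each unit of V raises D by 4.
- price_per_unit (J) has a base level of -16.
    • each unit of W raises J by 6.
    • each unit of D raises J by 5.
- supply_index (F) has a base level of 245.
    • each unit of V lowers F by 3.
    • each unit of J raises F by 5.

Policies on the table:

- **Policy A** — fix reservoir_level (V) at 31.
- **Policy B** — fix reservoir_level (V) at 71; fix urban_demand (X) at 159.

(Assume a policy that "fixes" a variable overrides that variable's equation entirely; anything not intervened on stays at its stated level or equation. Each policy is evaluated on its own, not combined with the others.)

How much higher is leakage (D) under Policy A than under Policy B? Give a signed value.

-160

Policy A (V := 31):
  V = 31
  D = 174 + 4·31 = 298
Policy B (V := 71, X := 159):
  V = 71
  D = 174 + 4·71 = 458
D: 298 − 458 = -160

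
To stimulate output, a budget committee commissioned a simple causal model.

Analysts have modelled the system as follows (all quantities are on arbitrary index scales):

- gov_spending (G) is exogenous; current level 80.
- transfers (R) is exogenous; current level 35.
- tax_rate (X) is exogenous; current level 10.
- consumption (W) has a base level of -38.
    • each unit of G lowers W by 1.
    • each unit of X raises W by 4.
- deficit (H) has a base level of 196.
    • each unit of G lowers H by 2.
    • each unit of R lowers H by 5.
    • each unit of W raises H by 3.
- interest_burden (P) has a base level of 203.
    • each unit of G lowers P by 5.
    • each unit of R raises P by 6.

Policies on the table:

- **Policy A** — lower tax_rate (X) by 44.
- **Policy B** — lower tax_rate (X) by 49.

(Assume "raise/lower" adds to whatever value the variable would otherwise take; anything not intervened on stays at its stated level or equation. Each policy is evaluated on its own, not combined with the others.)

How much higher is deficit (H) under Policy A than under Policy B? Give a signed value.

Policy A (X − 44):
  G = 80
  R = 35
  X = 10 − 44 = -34
  W = -38 − 80 + 4·(-34) = -254
  H = 196 − 2·80 − 5·35 + 3·(-254) = -901
Policy B (X − 49):
  G = 80
  R = 35
  X = 10 − 49 = -39
  W = -38 − 80 + 4·(-39) = -274
  H = 196 − 2·80 − 5·35 + 3·(-274) = -961
H: -901 − (-961) = 60

60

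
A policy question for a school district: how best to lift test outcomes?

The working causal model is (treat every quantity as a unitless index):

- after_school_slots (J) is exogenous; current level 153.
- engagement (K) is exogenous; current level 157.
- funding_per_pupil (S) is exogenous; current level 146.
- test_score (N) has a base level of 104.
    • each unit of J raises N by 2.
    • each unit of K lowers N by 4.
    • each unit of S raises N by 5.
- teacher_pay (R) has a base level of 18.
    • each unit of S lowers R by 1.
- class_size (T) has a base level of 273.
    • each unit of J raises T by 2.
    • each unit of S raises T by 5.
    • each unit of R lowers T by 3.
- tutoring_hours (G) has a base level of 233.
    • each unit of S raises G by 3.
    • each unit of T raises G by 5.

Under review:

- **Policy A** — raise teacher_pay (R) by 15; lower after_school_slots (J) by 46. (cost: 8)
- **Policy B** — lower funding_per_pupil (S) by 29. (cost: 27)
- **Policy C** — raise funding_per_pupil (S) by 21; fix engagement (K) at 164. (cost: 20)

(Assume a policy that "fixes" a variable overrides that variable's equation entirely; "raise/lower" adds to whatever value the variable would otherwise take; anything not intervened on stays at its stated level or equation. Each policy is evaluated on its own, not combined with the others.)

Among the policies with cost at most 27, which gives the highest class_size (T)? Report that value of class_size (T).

1861

Policy A (R + 15, J − 46):
  J = 153 − 46 = 107
  S = 146
  R = 18 − 146 (+15 from intervention) = -113
  T = 273 + 2·107 + 5·146 − 3·(-113) = 1556
Policy B (S − 29):
  J = 153
  S = 146 − 29 = 117
  R = 18 − 117 = -99
  T = 273 + 2·153 + 5·117 − 3·(-99) = 1461
Policy C (S + 21, K := 164):
  J = 153
  S = 146 + 21 = 167
  R = 18 − 167 = -149
  T = 273 + 2·153 + 5·167 − 3·(-149) = 1861
Comparing — Policy A: T=1556, Policy B: T=1461, Policy C: T=1861. Highest is 1861 (Policy C).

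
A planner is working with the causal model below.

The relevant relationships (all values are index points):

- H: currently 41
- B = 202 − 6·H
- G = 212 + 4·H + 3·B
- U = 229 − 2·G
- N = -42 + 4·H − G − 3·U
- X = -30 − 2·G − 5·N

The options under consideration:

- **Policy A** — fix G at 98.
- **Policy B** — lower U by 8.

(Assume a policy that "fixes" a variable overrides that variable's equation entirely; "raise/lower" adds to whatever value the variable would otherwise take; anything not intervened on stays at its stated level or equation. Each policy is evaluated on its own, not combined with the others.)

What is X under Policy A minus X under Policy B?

4062

Policy A (G := 98):
  H = 41
  B = 202 − 6·41 = -44
  G = 98
  U = 229 − 2·98 = 33
  N = -42 + 4·41 − 98 − 3·33 = -75
  X = -30 − 2·98 − 5·(-75) = 149
Policy B (U − 8):
  H = 41
  B = 202 − 6·41 = -44
  G = 212 + 4·41 + 3·(-44) = 244
  U = 229 − 2·244 (−8 from intervention) = -267
  N = -42 + 4·41 − 244 − 3·(-267) = 679
  X = -30 − 2·244 − 5·679 = -3913
X: 149 − (-3913) = 4062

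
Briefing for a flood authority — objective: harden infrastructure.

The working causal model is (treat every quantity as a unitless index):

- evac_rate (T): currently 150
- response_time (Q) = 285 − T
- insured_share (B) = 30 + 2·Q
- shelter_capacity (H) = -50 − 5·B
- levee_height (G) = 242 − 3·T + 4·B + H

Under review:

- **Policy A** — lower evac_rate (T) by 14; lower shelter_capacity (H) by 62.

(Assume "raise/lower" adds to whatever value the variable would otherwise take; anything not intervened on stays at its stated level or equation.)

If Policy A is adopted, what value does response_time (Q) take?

149

Policy A (T − 14, H − 62):
  T = 150 − 14 = 136
  Q = 285 − 136 = 149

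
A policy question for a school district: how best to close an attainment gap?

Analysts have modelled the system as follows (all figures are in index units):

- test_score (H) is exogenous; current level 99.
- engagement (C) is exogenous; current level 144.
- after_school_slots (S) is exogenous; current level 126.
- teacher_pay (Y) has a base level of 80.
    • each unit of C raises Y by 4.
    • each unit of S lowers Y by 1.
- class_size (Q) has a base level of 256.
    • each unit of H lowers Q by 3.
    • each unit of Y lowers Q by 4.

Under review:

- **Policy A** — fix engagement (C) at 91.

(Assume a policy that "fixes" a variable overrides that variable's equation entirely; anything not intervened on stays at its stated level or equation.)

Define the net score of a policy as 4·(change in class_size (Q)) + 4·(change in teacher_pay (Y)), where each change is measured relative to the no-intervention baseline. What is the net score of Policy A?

2544

Baseline:
  H = 99
  C = 144
  S = 126
  Y = 80 + 4·144 − 126 = 530
  Q = 256 − 3·99 − 4·530 = -2161
Policy A (C := 91):
  H = 99
  C = 91
  S = 126
  Y = 80 + 4·91 − 126 = 318
  Q = 256 − 3·99 − 4·318 = -1313
ΔQ = -1313 − (-2161) = 848; ΔY = 318 − 530 = -212
Score = 4·848 + 4·(-212) = 2544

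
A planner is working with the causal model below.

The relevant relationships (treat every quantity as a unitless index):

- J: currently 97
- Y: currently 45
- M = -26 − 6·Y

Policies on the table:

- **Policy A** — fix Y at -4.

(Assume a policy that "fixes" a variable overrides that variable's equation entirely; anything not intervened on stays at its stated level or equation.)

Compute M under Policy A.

-2

Policy A (Y := -4):
  Y = -4
  M = -26 − 6·(-4) = -2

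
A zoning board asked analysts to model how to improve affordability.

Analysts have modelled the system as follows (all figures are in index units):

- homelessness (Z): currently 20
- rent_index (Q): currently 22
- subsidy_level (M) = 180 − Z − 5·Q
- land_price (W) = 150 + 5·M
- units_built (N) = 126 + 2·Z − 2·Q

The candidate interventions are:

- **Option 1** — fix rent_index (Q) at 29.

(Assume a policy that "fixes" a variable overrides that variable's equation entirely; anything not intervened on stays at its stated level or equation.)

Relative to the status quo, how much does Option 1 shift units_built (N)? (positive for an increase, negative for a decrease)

Baseline:
  Z = 20
  Q = 22
  N = 126 + 2·20 − 2·22 = 122
Option 1 (Q := 29):
  Z = 20
  Q = 29
  N = 126 + 2·20 − 2·29 = 108
Change in N: 108 − 122 = -14

-14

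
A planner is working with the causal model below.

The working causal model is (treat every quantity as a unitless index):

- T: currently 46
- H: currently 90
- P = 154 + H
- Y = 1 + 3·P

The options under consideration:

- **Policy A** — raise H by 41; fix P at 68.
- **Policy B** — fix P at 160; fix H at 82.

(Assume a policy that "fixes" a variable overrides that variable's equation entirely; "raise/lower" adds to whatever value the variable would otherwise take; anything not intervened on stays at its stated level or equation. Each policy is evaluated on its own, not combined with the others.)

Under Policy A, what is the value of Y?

Policy A (H + 41, P := 68):
  H = 90 + 41 = 131
  P = 68
  Y = 1 + 3·68 = 205

205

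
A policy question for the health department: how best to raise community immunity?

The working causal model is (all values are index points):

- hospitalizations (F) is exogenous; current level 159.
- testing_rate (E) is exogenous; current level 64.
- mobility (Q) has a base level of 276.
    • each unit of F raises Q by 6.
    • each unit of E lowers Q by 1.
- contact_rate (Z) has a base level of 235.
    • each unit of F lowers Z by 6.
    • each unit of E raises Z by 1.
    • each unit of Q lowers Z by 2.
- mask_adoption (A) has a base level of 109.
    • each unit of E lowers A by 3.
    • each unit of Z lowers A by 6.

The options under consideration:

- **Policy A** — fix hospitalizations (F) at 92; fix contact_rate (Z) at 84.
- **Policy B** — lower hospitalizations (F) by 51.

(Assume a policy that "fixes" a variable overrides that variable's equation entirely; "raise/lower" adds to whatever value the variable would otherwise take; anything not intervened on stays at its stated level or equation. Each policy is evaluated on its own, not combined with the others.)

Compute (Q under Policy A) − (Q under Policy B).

-96

Policy A (F := 92, Z := 84):
  F = 92
  E = 64
  Q = 276 + 6·92 − 64 = 764
Policy B (F − 51):
  F = 159 − 51 = 108
  E = 64
  Q = 276 + 6·108 − 64 = 860
Q: 764 − 860 = -96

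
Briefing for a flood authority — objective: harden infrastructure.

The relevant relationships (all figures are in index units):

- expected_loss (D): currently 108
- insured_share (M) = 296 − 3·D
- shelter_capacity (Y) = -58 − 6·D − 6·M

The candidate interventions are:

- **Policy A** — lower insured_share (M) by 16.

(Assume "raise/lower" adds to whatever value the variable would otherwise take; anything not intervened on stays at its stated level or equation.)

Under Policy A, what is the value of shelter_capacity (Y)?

-442

Policy A (M − 16):
  D = 108
  M = 296 − 3·108 (−16 from intervention) = -44
  Y = -58 − 6·108 − 6·(-44) = -442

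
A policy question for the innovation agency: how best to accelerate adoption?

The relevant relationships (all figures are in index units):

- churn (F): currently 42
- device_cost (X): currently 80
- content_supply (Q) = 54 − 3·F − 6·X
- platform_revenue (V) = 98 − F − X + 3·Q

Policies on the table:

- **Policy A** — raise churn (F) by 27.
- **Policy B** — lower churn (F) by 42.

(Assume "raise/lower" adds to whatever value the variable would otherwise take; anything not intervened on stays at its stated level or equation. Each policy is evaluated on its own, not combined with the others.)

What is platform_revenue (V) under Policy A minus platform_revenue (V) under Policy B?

-690

Policy A (F + 27):
  F = 42 + 27 = 69
  X = 80
  Q = 54 − 3·69 − 6·80 = -633
  V = 98 − 69 − 80 + 3·(-633) = -1950
Policy B (F − 42):
  F = 42 − 42 = 0
  X = 80
  Q = 54 − 3·0 − 6·80 = -426
  V = 98 − 0 − 80 + 3·(-426) = -1260
V: -1950 − (-1260) = -690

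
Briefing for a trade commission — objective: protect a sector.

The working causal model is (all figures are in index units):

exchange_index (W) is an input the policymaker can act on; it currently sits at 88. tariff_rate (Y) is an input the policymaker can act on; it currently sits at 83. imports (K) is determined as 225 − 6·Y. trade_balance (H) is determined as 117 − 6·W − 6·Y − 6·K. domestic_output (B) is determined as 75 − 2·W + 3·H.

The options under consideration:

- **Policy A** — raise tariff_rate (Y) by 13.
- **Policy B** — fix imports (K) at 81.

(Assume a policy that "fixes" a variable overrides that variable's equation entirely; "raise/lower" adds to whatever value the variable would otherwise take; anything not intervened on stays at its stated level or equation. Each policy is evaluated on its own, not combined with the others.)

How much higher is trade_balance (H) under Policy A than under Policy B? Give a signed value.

2514

Policy A (Y + 13):
  W = 88
  Y = 83 + 13 = 96
  K = 225 − 6·96 = -351
  H = 117 − 6·88 − 6·96 − 6·(-351) = 1119
Policy B (K := 81):
  W = 88
  Y = 83
  K = 81
  H = 117 − 6·88 − 6·83 − 6·81 = -1395
H: 1119 − (-1395) = 2514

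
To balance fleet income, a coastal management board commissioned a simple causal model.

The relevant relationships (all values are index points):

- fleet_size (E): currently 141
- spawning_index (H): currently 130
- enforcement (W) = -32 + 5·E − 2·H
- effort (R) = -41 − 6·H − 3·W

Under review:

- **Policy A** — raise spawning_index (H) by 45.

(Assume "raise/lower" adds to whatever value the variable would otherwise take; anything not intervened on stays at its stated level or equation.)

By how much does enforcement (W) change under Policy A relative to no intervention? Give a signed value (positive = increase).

-90

Baseline:
  E = 141
  H = 130
  W = -32 + 5·141 − 2·130 = 413
Policy A (H + 45):
  E = 141
  H = 130 + 45 = 175
  W = -32 + 5·141 − 2·175 = 323
Change in W: 323 − 413 = -90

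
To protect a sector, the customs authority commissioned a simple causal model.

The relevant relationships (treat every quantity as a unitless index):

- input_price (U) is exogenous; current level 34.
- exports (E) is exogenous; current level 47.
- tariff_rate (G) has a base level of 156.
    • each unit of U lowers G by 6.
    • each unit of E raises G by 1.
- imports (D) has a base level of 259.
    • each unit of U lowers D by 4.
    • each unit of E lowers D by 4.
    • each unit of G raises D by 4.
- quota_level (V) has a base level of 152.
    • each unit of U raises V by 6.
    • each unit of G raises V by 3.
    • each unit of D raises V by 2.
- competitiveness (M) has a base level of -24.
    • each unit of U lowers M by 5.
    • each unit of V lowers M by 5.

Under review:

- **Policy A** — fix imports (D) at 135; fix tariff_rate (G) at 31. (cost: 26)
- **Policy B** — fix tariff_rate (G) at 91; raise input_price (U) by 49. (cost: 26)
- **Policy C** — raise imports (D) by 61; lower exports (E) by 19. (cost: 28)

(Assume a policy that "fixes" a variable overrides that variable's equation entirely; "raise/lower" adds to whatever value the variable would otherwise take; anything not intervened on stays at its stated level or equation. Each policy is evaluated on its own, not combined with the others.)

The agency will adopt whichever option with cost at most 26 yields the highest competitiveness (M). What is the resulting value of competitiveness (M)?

Policy A (D := 135, G := 31):
  U = 34
  E = 47
  G = 31
  D = 135
  V = 152 + 6·34 + 3·31 + 2·135 = 719
  M = -24 − 5·34 − 5·719 = -3789
Policy B (G := 91, U + 49):
  U = 34 + 49 = 83
  E = 47
  G = 91
  D = 259 − 4·83 − 4·47 + 4·91 = 103
  V = 152 + 6·83 + 3·91 + 2·103 = 1129
  M = -24 − 5·83 − 5·1129 = -6084
Comparing — Policy A: M=-3789, Policy B: M=-6084. Highest is -3789 (Policy A).

-3789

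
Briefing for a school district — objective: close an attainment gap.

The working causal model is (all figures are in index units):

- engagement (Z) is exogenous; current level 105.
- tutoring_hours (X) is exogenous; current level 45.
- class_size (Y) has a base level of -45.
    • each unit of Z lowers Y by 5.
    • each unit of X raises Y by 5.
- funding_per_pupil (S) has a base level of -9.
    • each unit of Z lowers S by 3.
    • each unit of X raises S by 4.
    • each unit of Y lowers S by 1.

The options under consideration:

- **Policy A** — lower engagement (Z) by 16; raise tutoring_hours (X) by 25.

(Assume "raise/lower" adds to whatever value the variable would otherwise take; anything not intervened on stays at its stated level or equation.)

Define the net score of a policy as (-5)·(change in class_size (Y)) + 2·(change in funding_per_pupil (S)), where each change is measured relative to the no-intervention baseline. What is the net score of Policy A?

Baseline:
  Z = 105
  X = 45
  Y = -45 − 5·105 + 5·45 = -345
  S = -9 − 3·105 + 4·45 − (-345) = 201
Policy A (Z − 16, X + 25):
  Z = 105 − 16 = 89
  X = 45 + 25 = 70
  Y = -45 − 5·89 + 5·70 = -140
  S = -9 − 3·89 + 4·70 − (-140) = 144
ΔY = -140 − (-345) = 205; ΔS = 144 − 201 = -57
Score = (-5)·205 + 2·(-57) = -1139

-1139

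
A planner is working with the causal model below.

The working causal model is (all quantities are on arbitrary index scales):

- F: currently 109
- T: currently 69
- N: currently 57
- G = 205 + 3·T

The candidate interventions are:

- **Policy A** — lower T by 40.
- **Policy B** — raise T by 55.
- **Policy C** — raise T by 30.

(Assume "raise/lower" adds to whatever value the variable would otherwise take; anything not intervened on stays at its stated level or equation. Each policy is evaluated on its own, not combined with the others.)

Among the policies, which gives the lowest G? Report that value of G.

292

Policy A (T − 40):
  T = 69 − 40 = 29
  G = 205 + 3·29 = 292
Policy B (T + 55):
  T = 69 + 55 = 124
  G = 205 + 3·124 = 577
Policy C (T + 30):
  T = 69 + 30 = 99
  G = 205 + 3·99 = 502
Comparing — Policy A: G=292, Policy B: G=577, Policy C: G=502. Lowest is 292 (Policy A).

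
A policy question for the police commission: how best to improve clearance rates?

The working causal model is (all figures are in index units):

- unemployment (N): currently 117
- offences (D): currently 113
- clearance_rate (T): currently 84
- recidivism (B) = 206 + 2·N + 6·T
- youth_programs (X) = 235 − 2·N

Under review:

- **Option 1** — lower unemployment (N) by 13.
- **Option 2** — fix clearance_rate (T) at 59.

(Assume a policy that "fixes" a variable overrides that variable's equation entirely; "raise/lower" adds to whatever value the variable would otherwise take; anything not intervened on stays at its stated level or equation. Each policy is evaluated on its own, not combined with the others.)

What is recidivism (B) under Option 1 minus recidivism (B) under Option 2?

124

Option 1 (N − 13):
  N = 117 − 13 = 104
  T = 84
  B = 206 + 2·104 + 6·84 = 918
Option 2 (T := 59):
  N = 117
  T = 59
  B = 206 + 2·117 + 6·59 = 794
B: 918 − 794 = 124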